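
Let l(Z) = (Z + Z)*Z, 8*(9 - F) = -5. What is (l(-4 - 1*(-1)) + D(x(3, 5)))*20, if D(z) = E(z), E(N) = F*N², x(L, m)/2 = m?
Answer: 19610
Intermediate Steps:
x(L, m) = 2*m
F = 77/8 (F = 9 - ⅛*(-5) = 9 + 5/8 = 77/8 ≈ 9.6250)
E(N) = 77*N²/8
D(z) = 77*z²/8
l(Z) = 2*Z² (l(Z) = (2*Z)*Z = 2*Z²)
(l(-4 - 1*(-1)) + D(x(3, 5)))*20 = (2*(-4 - 1*(-1))² + 77*(2*5)²/8)*20 = (2*(-4 + 1)² + (77/8)*10²)*20 = (2*(-3)² + (77/8)*100)*20 = (2*9 + 1925/2)*20 = (18 + 1925/2)*20 = (1961/2)*20 = 19610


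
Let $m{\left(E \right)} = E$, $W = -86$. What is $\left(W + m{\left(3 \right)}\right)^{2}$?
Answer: $6889$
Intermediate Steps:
$\left(W + m{\left(3 \right)}\right)^{2} = \left(-86 + 3\right)^{2} = \left(-83\right)^{2} = 6889$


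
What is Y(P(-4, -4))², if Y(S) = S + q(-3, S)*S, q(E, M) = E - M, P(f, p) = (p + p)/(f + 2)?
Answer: 576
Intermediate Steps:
P(f, p) = 2*p/(2 + f) (P(f, p) = (2*p)/(2 + f) = 2*p/(2 + f))
Y(S) = S + S*(-3 - S) (Y(S) = S + (-3 - S)*S = S + S*(-3 - S))
Y(P(-4, -4))² = (-2*(-4)/(2 - 4)*(2 + 2*(-4)/(2 - 4)))² = (-2*(-4)/(-2)*(2 + 2*(-4)/(-2)))² = (-2*(-4)*(-½)*(2 + 2*(-4)*(-½)))² = (-1*4*(2 + 4))² = (-1*4*6)² = (-24)² = 576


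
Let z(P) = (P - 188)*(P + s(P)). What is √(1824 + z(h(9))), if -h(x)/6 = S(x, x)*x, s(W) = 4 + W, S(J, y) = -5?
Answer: 4*√2902 ≈ 215.48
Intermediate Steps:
h(x) = 30*x (h(x) = -(-30)*x = 30*x)
z(P) = (-188 + P)*(4 + 2*P) (z(P) = (P - 188)*(P + (4 + P)) = (-188 + P)*(4 + 2*P))
√(1824 + z(h(9))) = √(1824 + (-752 - 11160*9 + 2*(30*9)²)) = √(1824 + (-752 - 372*270 + 2*270²)) = √(1824 + (-752 - 100440 + 2*72900)) = √(1824 + (-752 - 100440 + 145800)) = √(1824 + 44608) = √46432 = 4*√2902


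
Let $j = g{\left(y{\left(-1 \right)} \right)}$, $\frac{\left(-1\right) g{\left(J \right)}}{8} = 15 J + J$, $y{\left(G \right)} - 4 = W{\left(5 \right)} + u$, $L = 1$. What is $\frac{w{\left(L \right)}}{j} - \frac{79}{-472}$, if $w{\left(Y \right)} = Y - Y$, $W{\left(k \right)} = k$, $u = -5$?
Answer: $\frac{79}{472} \approx 0.16737$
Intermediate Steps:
$y{\left(G \right)} = 4$ ($y{\left(G \right)} = 4 + \left(5 - 5\right) = 4 + 0 = 4$)
$g{\left(J \right)} = - 128 J$ ($g{\left(J \right)} = - 8 \left(15 J + J\right) = - 8 \cdot 16 J = - 128 J$)
$j = -512$ ($j = \left(-128\right) 4 = -512$)
$w{\left(Y \right)} = 0$
$\frac{w{\left(L \right)}}{j} - \frac{79}{-472} = \frac{0}{-512} - \frac{79}{-472} = 0 \left(- \frac{1}{512}\right) - - \frac{79}{472} = 0 + \frac{79}{472} = \frac{79}{472}$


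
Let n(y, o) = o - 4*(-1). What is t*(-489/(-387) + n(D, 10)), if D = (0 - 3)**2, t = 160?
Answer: 315040/129 ≈ 2442.2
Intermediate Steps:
D = 9 (D = (-3)**2 = 9)
n(y, o) = 4 + o (n(y, o) = o + 4 = 4 + o)
t*(-489/(-387) + n(D, 10)) = 160*(-489/(-387) + (4 + 10)) = 160*(-489*(-1/387) + 14) = 160*(163/129 + 14) = 160*(1969/129) = 315040/129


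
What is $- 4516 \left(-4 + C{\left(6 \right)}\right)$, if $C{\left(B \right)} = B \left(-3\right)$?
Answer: $99352$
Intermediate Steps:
$C{\left(B \right)} = - 3 B$
$- 4516 \left(-4 + C{\left(6 \right)}\right) = - 4516 \left(-4 - 18\right) = \left(-4516\right) \left(-22\right) = 99352$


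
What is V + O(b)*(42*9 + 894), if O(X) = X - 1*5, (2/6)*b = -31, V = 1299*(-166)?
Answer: -340290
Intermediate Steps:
V = -215634
b = -93 (b = 3*(-31) = -93)
O(X) = -5 + X (O(X) = X - 5 = -5 + X)
V + O(b)*(42*9 + 894) = -215634 + (-5 - 93)*(42*9 + 894) = -215634 - 98*(378 + 894) = -215634 - 98*1272 = -215634 - 124656 = -340290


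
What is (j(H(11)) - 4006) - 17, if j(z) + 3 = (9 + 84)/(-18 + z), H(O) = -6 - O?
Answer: -141003/35 ≈ -4028.7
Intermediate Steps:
j(z) = -3 + 93/(-18 + z) (j(z) = -3 + (9 + 84)/(-18 + z) = -3 + 93/(-18 + z))
(j(H(11)) - 4006) - 17 = (3*(49 - (-6 - 1*11))/(-18 + (-6 - 1*11)) - 4006) - 17 = (3*(49 - (-6 - 11))/(-18 + (-6 - 11)) - 4006) - 17 = (3*(49 - 1*(-17))/(-18 - 17) - 4006) - 17 = (3*(49 + 17)/(-35) - 4006) - 17 = (3*(-1/35)*66 - 4006) - 17 = (-198/35 - 4006) - 17 = -140408/35 - 17 = -141003/35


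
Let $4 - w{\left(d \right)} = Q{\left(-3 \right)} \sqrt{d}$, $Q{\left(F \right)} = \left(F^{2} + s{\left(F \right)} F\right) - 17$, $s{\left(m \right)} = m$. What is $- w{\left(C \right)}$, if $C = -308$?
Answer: $-4 + 2 i \sqrt{77} \approx -4.0 + 17.55 i$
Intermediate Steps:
$Q{\left(F \right)} = -17 + 2 F^{2}$ ($Q{\left(F \right)} = \left(F^{2} + F F\right) - 17 = \left(F^{2} + F^{2}\right) - 17 = 2 F^{2} - 17 = -17 + 2 F^{2}$)
$w{\left(d \right)} = 4 - \sqrt{d}$ ($w{\left(d \right)} = 4 - \left(-17 + 2 \left(-3\right)^{2}\right) \sqrt{d} = 4 - \left(-17 + 2 \cdot 9\right) \sqrt{d} = 4 - \left(-17 + 18\right) \sqrt{d} = 4 - 1 \sqrt{d} = 4 - \sqrt{d}$)
$- w{\left(C \right)} = - (4 - \sqrt{-308}) = - (4 - 2 i \sqrt{77}) = -4 + 2 i \sqrt{77}$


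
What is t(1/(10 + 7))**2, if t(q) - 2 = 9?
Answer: 121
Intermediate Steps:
t(q) = 11 (t(q) = 2 + 9 = 11)
t(1/(10 + 7))**2 = 11**2 = 121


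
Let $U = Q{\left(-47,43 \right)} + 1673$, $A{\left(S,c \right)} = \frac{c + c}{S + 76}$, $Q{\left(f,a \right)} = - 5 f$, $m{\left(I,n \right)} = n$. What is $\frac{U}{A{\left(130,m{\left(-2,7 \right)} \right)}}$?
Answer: $\frac{196524}{7} \approx 28075.0$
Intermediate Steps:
$A{\left(S,c \right)} = \frac{2 c}{76 + S}$
$U = 1908$ ($U = \left(-5\right) \left(-47\right) + 1673 = 235 + 1673 = 1908$)
$\frac{U}{A{\left(130,m{\left(-2,7 \right)} \right)}} = \frac{1908}{2 \cdot 7 \frac{1}{76 + 130}} = \frac{1908}{2 \cdot 7 \cdot \frac{1}{206}} = \frac{1908}{\frac{7}{103}} = 1908 \cdot \frac{103}{7} = \frac{196524}{7}$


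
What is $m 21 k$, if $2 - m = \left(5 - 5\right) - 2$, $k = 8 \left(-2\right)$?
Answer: $-1344$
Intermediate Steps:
$k = -16$
$m = 4$ ($m = 2 - \left(\left(5 - 5\right) - 2\right) = 2 - \left(0 - 2\right) = 2 - -2 = 2 + 2 = 4$)
$m 21 k = 4 \cdot 21 \left(-16\right) = 84 \left(-16\right) = -1344$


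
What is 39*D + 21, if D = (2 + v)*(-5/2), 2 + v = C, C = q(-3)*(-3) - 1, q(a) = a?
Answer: -759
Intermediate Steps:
C = 8 (C = -3*(-3) - 1 = 9 - 1 = 8)
v = 6 (v = -2 + 8 = 6)
D = -20 (D = (2 + 6)*(-5/2) = 8*(-5*1/2) = 8*(-5/2) = -20)
39*D + 21 = 39*(-20) + 21 = -780 + 21 = -759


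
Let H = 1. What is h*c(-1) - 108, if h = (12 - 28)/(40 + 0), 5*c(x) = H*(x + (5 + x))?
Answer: -2706/25 ≈ -108.24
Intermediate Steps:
c(x) = 1 + 2*x/5 (c(x) = (1*(x + (5 + x)))/5 = (1*(5 + 2*x))/5 = (5 + 2*x)/5 = 1 + 2*x/5)
h = -⅖ (h = -16/40 = -16*1/40 = -⅖ ≈ -0.40000)
h*c(-1) - 108 = -2*(1 + (⅖)*(-1))/5 - 108 = -2*(1 - ⅖)/5 - 108 = -⅖*⅗ - 108 = -6/25 - 108 = -2706/25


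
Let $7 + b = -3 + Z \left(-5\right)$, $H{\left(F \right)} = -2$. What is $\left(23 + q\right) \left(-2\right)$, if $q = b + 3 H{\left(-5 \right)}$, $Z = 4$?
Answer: $26$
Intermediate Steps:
$b = -30$ ($b = -7 + \left(-3 + 4 \left(-5\right)\right) = -7 - 23 = -30$)
$q = -36$ ($q = -30 + 3 \left(-2\right) = -30 - 6 = -36$)
$\left(23 + q\right) \left(-2\right) = \left(23 - 36\right) \left(-2\right) = \left(-13\right) \left(-2\right) = 26$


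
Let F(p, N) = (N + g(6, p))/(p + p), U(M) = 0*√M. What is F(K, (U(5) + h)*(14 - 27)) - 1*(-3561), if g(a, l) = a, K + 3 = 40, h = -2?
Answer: 131773/37 ≈ 3561.4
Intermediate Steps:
U(M) = 0
K = 37 (K = -3 + 40 = 37)
F(p, N) = (6 + N)/(2*p) (F(p, N) = (N + 6)/(p + p) = (6 + N)/((2*p)) = (6 + N)*(1/(2*p)) = (6 + N)/(2*p))
F(K, (U(5) + h)*(14 - 27)) - 1*(-3561) = (½)*(6 + (0 - 2)*(14 - 27))/37 - 1*(-3561) = (½)*(1/37)*(6 - 2*(-13)) + 3561 = (½)*(1/37)*(6 + 26) + 3561 = (½)*(1/37)*32 + 3561 = 16/37 + 3561 = 131773/37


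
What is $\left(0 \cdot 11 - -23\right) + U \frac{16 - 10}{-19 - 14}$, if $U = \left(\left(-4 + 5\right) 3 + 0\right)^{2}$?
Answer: $\frac{235}{11} \approx 21.364$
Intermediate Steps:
$U = 9$ ($U = \left(1 \cdot 3 + 0\right)^{2} = \left(3 + 0\right)^{2} = 3^{2} = 9$)
$\left(0 \cdot 11 - -23\right) + U \frac{16 - 10}{-19 - 14} = \left(0 \cdot 11 - -23\right) + 9 \frac{16 - 10}{-19 - 14} = \left(0 + 23\right) + 9 \frac{6}{-33} = 23 + 9 \cdot 6 \left(- \frac{1}{33}\right) = 23 + 9 \left(- \frac{2}{11}\right) = 23 - \frac{18}{11} = \frac{235}{11}$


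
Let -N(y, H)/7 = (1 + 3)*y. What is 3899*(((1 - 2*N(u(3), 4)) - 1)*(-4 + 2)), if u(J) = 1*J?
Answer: -1310064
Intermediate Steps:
u(J) = J
N(y, H) = -28*y (N(y, H) = -7*(1 + 3)*y = -28*y)
3899*(((1 - 2*N(u(3), 4)) - 1)*(-4 + 2)) = 3899*(((1 - (-56)*3) - 1)*(-4 + 2)) = 3899*(((1 - 2*(-84)) - 1)*(-2)) = 3899*(((1 + 168) - 1)*(-2)) = 3899*((169 - 1)*(-2)) = 3899*(168*(-2)) = 3899*(-336) = -1310064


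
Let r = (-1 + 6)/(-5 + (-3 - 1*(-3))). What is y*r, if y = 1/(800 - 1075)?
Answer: 1/275 ≈ 0.0036364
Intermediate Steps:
y = -1/275 (y = 1/(-275) = -1/275 ≈ -0.0036364)
r = -1 (r = 5/(-5 + (-3 + 3)) = 5/(-5 + 0) = 5/(-5) = 5*(-⅕) = -1)
y*r = -1/275*(-1) = 1/275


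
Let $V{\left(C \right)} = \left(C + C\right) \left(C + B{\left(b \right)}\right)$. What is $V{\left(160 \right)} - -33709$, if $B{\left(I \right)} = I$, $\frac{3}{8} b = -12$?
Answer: $74669$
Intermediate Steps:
$b = -32$ ($b = \frac{8}{3} \left(-12\right) = -32$)
$V{\left(C \right)} = 2 C \left(-32 + C\right)$ ($V{\left(C \right)} = \left(C + C\right) \left(C - 32\right) = 2 C \left(-32 + C\right)$)
$V{\left(160 \right)} - -33709 = 2 \cdot 160 \left(-32 + 160\right) - -33709 = 2 \cdot 160 \cdot 128 + 33709 = 40960 + 33709 = 74669$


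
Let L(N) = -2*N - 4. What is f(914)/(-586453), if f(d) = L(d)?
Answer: 1832/586453 ≈ 0.0031239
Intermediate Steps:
L(N) = -4 - 2*N
f(d) = -4 - 2*d
f(914)/(-586453) = (-4 - 2*914)/(-586453) = (-4 - 1828)*(-1/586453) = -1832*(-1/586453) = 1832/586453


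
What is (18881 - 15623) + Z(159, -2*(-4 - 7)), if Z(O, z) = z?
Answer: 3280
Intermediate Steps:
(18881 - 15623) + Z(159, -2*(-4 - 7)) = (18881 - 15623) - 2*(-4 - 7) = 3258 - 2*(-11) = 3258 + 22 = 3280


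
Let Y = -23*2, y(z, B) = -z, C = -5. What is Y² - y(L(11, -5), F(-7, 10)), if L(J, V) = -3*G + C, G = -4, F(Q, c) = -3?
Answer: 2123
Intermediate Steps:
L(J, V) = 7 (L(J, V) = -3*(-4) - 5 = 12 - 5 = 7)
Y = -46
Y² - y(L(11, -5), F(-7, 10)) = (-46)² - (-1)*7 = 2116 - 1*(-7) = 2116 + 7 = 2123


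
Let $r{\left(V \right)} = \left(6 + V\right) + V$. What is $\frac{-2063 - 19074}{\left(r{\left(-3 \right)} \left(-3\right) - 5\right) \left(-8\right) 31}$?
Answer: $- \frac{21137}{1240} \approx -17.046$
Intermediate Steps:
$r{\left(V \right)} = 6 + 2 V$
$\frac{-2063 - 19074}{\left(r{\left(-3 \right)} \left(-3\right) - 5\right) \left(-8\right) 31} = \frac{-2063 - 19074}{\left(\left(6 + 2 \left(-3\right)\right) \left(-3\right) - 5\right) \left(-8\right) 31} = \frac{-2063 - 19074}{\left(\left(6 - 6\right) \left(-3\right) - 5\right) \left(-8\right) 31} = - \frac{21137}{\left(0 \left(-3\right) - 5\right) \left(-8\right) 31} = - \frac{21137}{\left(0 - 5\right) \left(-8\right) 31} = - \frac{21137}{\left(-5\right) \left(-8\right) 31} = - \frac{21137}{40 \cdot 31} = - \frac{21137}{1240}$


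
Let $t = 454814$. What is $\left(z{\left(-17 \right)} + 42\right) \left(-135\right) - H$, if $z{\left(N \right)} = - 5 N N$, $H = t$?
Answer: $-265409$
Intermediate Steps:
$H = 454814$
$z{\left(N \right)} = - 5 N^{2}$
$\left(z{\left(-17 \right)} + 42\right) \left(-135\right) - H = \left(- 5 \left(-17\right)^{2} + 42\right) \left(-135\right) - 454814 = \left(\left(-5\right) 289 + 42\right) \left(-135\right) - 454814 = \left(-1445 + 42\right) \left(-135\right) - 454814 = \left(-1403\right) \left(-135\right) - 454814 = 189405 - 454814 = -265409$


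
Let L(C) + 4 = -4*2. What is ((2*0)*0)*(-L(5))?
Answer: 0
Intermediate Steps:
L(C) = -12 (L(C) = -4 - 4*2 = -4 - 8 = -12)
((2*0)*0)*(-L(5)) = ((2*0)*0)*(-1*(-12)) = (0*0)*12 = 0*12 = 0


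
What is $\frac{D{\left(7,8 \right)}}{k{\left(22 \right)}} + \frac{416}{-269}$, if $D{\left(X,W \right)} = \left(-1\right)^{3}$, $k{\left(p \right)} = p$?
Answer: $- \frac{9421}{5918} \approx -1.5919$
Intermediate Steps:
$D{\left(X,W \right)} = -1$
$\frac{D{\left(7,8 \right)}}{k{\left(22 \right)}} + \frac{416}{-269} = - \frac{1}{22} + \frac{416}{-269} = \left(-1\right) \frac{1}{22} + 416 \left(- \frac{1}{269}\right) = - \frac{1}{22} - \frac{416}{269} = - \frac{9421}{5918}$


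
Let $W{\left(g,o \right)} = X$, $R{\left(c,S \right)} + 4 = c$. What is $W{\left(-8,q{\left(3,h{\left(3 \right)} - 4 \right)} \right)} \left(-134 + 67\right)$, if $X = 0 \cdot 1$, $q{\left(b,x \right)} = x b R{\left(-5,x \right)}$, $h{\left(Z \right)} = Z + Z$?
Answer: $0$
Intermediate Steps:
$h{\left(Z \right)} = 2 Z$
$R{\left(c,S \right)} = -4 + c$
$q{\left(b,x \right)} = - 9 b x$ ($q{\left(b,x \right)} = x b \left(-4 - 5\right) = b x \left(-9\right) = - 9 b x$)
$X = 0$
$W{\left(g,o \right)} = 0$
$W{\left(-8,q{\left(3,h{\left(3 \right)} - 4 \right)} \right)} \left(-134 + 67\right) = 0 \left(-134 + 67\right) = 0 \left(-67\right) = 0$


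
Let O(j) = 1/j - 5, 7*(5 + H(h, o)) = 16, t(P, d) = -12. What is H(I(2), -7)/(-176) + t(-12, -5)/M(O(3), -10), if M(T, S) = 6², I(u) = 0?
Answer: -1175/3696 ≈ -0.31791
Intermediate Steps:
H(h, o) = -19/7 (H(h, o) = -5 + (⅐)*16 = -5 + 16/7 = -19/7)
O(j) = -5 + 1/j
M(T, S) = 36
H(I(2), -7)/(-176) + t(-12, -5)/M(O(3), -10) = -19/7/(-176) - 12/36 = -19/7*(-1/176) - 12*1/36 = 19/1232 - ⅓ = -1175/3696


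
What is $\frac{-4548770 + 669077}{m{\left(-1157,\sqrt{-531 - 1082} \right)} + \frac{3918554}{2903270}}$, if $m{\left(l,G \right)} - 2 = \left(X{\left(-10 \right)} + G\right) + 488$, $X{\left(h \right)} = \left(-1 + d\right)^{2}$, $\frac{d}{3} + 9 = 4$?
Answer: $- \frac{6109927957749084420285}{1180361401285558094} + \frac{8175460468151819925 i \sqrt{1613}}{1180361401285558094} \approx -5176.3 + 278.17 i$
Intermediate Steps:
$d = -15$ ($d = -27 + 3 \cdot 4 = -27 + 12 = -15$)
$X{\left(h \right)} = 256$ ($X{\left(h \right)} = \left(-1 - 15\right)^{2} = \left(-16\right)^{2} = 256$)
$m{\left(l,G \right)} = 746 + G$ ($m{\left(l,G \right)} = 2 + \left(\left(256 + G\right) + 488\right) = 2 + \left(744 + G\right) = 746 + G$)
$\frac{-4548770 + 669077}{m{\left(-1157,\sqrt{-531 - 1082} \right)} + \frac{3918554}{2903270}} = \frac{-4548770 + 669077}{\left(746 + \sqrt{-531 - 1082}\right) + \frac{3918554}{2903270}} = - \frac{3879693}{\left(746 + \sqrt{-1613}\right) + 3918554 \cdot \frac{1}{2903270}} = - \frac{3879693}{\left(746 + i \sqrt{1613}\right) + \frac{1959277}{1451635}} = - \frac{3879693}{\frac{1084878987}{1451635} + i \sqrt{1613}}$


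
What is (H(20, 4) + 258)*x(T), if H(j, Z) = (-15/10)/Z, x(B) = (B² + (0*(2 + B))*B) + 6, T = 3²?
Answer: 179307/8 ≈ 22413.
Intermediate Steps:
T = 9
x(B) = 6 + B² (x(B) = (B² + 0*B) + 6 = (B² + 0) + 6 = B² + 6 = 6 + B²)
H(j, Z) = -3/(2*Z) (H(j, Z) = (-15*⅒)/Z = -3/(2*Z))
(H(20, 4) + 258)*x(T) = (-3/2/4 + 258)*(6 + 9²) = (-3/2*¼ + 258)*(6 + 81) = (-3/8 + 258)*87 = (2061/8)*87 = 179307/8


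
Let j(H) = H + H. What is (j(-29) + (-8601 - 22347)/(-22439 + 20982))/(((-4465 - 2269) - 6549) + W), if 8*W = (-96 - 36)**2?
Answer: 53558/16179985 ≈ 0.0033101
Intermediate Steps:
j(H) = 2*H
W = 2178 (W = (-96 - 36)**2/8 = (1/8)*(-132)**2 = (1/8)*17424 = 2178)
(j(-29) + (-8601 - 22347)/(-22439 + 20982))/(((-4465 - 2269) - 6549) + W) = (2*(-29) + (-8601 - 22347)/(-22439 + 20982))/(((-4465 - 2269) - 6549) + 2178) = (-58 - 30948/(-1457))/((-6734 - 6549) + 2178) = (-58 - 30948*(-1/1457))/(-13283 + 2178) = (-58 + 30948/1457)/(-11105) = -53558/1457*(-1/11105) = 53558/16179985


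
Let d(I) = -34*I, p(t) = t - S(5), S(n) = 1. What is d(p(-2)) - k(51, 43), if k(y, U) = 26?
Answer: 76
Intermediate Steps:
p(t) = -1 + t (p(t) = t - 1*1 = t - 1 = -1 + t)
d(p(-2)) - k(51, 43) = -34*(-1 - 2) - 1*26 = -34*(-3) - 26 = 102 - 26 = 76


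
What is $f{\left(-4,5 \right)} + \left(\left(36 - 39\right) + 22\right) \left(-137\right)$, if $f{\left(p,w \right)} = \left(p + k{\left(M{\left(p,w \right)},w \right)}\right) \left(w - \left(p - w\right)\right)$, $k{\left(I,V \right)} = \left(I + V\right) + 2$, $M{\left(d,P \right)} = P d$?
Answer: $-2841$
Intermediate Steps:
$k{\left(I,V \right)} = 2 + I + V$
$f{\left(p,w \right)} = \left(- p + 2 w\right) \left(2 + p + w + p w\right)$ ($f{\left(p,w \right)} = \left(p + \left(2 + w p + w\right)\right) \left(w - \left(p - w\right)\right) = \left(p + \left(2 + p w + w\right)\right) \left(- p + 2 w\right) = \left(p + \left(2 + w + p w\right)\right) \left(- p + 2 w\right) = \left(2 + p + w + p w\right) \left(- p + 2 w\right) = \left(- p + 2 w\right) \left(2 + p + w + p w\right)$)
$f{\left(-4,5 \right)} + \left(\left(36 - 39\right) + 22\right) \left(-137\right) = \left(- \left(-4\right)^{2} - - 4 \left(2 + 5 - 20\right) + 2 \left(-4\right) 5 + 2 \cdot 5 \left(2 + 5 - 20\right)\right) + \left(\left(36 - 39\right) + 22\right) \left(-137\right) = \left(\left(-1\right) 16 - - 4 \left(2 + 5 - 20\right) - 40 + 2 \cdot 5 \left(2 + 5 - 20\right)\right) + \left(-3 + 22\right) \left(-137\right) = \left(-16 - \left(-4\right) \left(-13\right) - 40 + 2 \cdot 5 \left(-13\right)\right) + 19 \left(-137\right) = \left(-16 - 52 - 40 - 130\right) - 2603 = -238 - 2603 = -2841$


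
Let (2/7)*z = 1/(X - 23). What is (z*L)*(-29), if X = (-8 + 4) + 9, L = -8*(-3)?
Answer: 406/3 ≈ 135.33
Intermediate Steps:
L = 24
X = 5 (X = -4 + 9 = 5)
z = -7/36 (z = 7/(2*(5 - 23)) = (7/2)/(-18) = (7/2)*(-1/18) = -7/36 ≈ -0.19444)
(z*L)*(-29) = -7/36*24*(-29) = -14/3*(-29) = 406/3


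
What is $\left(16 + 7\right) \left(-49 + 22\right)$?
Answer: $-621$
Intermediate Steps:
$\left(16 + 7\right) \left(-49 + 22\right) = 23 \left(-27\right) = -621$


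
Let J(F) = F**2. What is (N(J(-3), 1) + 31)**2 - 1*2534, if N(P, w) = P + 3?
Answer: -685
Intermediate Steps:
N(P, w) = 3 + P
(N(J(-3), 1) + 31)**2 - 1*2534 = ((3 + (-3)**2) + 31)**2 - 1*2534 = ((3 + 9) + 31)**2 - 2534 = (12 + 31)**2 - 2534 = 43**2 - 2534 = 1849 - 2534 = -685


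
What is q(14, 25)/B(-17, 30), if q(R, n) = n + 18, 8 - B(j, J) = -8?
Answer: 43/16 ≈ 2.6875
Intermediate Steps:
B(j, J) = 16 (B(j, J) = 8 - 1*(-8) = 8 + 8 = 16)
q(R, n) = 18 + n
q(14, 25)/B(-17, 30) = (18 + 25)/16 = 43*(1/16) = 43/16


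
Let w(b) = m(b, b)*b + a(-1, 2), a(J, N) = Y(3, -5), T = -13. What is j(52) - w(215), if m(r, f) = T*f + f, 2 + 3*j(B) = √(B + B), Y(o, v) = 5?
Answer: 1664083/3 + 2*√26/3 ≈ 5.5470e+5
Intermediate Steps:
a(J, N) = 5
j(B) = -⅔ + √2*√B/3 (j(B) = -⅔ + √(B + B)/3 = -⅔ + √(2*B)/3 = -⅔ + (√2*√B)/3 = -⅔ + √2*√B/3)
m(r, f) = -12*f (m(r, f) = -13*f + f = -12*f)
w(b) = 5 - 12*b² (w(b) = (-12*b)*b + 5 = -12*b² + 5 = 5 - 12*b²)
j(52) - w(215) = (-⅔ + √2*√52/3) - (5 - 12*215²) = (-⅔ + √2*(2*√13)/3) - (5 - 12*46225) = (-⅔ + 2*√26/3) - (5 - 554700) = (-⅔ + 2*√26/3) - 1*(-554695) = (-⅔ + 2*√26/3) + 554695 = 1664083/3 + 2*√26/3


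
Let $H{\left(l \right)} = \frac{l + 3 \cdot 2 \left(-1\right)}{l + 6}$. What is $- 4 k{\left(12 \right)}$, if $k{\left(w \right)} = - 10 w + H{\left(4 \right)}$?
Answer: $\frac{2404}{5} \approx 480.8$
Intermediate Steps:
$H{\left(l \right)} = \frac{-6 + l}{6 + l}$ ($H{\left(l \right)} = \frac{l + 6 \left(-1\right)}{6 + l} = \frac{l - 6}{6 + l} = \frac{-6 + l}{6 + l}$)
$k{\left(w \right)} = - \frac{1}{5} - 10 w$ ($k{\left(w \right)} = - 10 w + \frac{-6 + 4}{6 + 4} = - 10 w + \frac{1}{10} \left(-2\right) = - 10 w - \frac{1}{5} = - \frac{1}{5} - 10 w$)
$- 4 k{\left(12 \right)} = - 4 \left(- \frac{1}{5} - 120\right) = \left(-4\right) \left(- \frac{601}{5}\right) = \frac{2404}{5}$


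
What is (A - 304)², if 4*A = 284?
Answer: 54289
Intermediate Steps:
A = 71 (A = (¼)*284 = 71)
(A - 304)² = (71 - 304)² = (-233)² = 54289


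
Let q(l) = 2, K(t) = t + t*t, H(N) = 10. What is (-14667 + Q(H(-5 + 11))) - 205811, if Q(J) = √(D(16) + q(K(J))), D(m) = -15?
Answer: -220478 + I*√13 ≈ -2.2048e+5 + 3.6056*I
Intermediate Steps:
K(t) = t + t²
Q(J) = I*√13 (Q(J) = √(-15 + 2) = √(-13) = I*√13)
(-14667 + Q(H(-5 + 11))) - 205811 = (-14667 + I*√13) - 205811 = -220478 + I*√13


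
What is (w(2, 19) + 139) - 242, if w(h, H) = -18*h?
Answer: -139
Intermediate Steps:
(w(2, 19) + 139) - 242 = (-18*2 + 139) - 242 = (-36 + 139) - 242 = 103 - 242 = -139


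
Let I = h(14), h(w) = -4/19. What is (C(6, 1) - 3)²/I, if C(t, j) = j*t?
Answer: -171/4 ≈ -42.750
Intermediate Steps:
h(w) = -4/19 (h(w) = -4*1/19 = -4/19)
I = -4/19 ≈ -0.21053
(C(6, 1) - 3)²/I = (1*6 - 3)²/(-4/19) = (6 - 3)²*(-19/4) = 3²*(-19/4) = 9*(-19/4) = -171/4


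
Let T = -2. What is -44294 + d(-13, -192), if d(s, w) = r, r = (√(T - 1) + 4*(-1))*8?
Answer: -44326 + 8*I*√3 ≈ -44326.0 + 13.856*I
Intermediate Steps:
r = -32 + 8*I*√3 (r = (√(-2 - 1) + 4*(-1))*8 = (√(-3) - 4)*8 = (I*√3 - 4)*8 = (-4 + I*√3)*8 = -32 + 8*I*√3 ≈ -32.0 + 13.856*I)
d(s, w) = -32 + 8*I*√3
-44294 + d(-13, -192) = -44294 + (-32 + 8*I*√3) = -44326 + 8*I*√3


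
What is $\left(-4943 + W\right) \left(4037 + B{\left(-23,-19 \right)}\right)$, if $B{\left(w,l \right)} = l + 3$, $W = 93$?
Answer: $-19501850$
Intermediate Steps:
$B{\left(w,l \right)} = 3 + l$
$\left(-4943 + W\right) \left(4037 + B{\left(-23,-19 \right)}\right) = \left(-4943 + 93\right) \left(4037 + \left(3 - 19\right)\right) = - 4850 \left(4037 - 16\right) = \left(-4850\right) 4021 = -19501850$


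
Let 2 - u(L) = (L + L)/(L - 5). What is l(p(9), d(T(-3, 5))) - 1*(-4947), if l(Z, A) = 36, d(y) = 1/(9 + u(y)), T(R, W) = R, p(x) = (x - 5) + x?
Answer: 4983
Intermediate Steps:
p(x) = -5 + 2*x (p(x) = (-5 + x) + x = -5 + 2*x)
u(L) = 2 - 2*L/(-5 + L) (u(L) = 2 - (L + L)/(L - 5) = 2 - 2*L/(-5 + L))
d(y) = 1/(9 - 10/(-5 + y))
l(p(9), d(T(-3, 5))) - 1*(-4947) = 36 - 1*(-4947) = 36 + 4947 = 4983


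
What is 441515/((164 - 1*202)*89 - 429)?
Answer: -441515/3811 ≈ -115.85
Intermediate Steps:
441515/((164 - 1*202)*89 - 429) = 441515/((164 - 202)*89 - 429) = 441515/(-38*89 - 429) = 441515/(-3382 - 429) = 441515/(-3811) = 441515*(-1/3811) = -441515/3811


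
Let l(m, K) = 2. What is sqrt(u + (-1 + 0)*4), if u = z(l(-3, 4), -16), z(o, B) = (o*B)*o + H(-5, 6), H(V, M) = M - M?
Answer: 2*I*sqrt(17) ≈ 8.2462*I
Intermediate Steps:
H(V, M) = 0
z(o, B) = B*o**2 (z(o, B) = (o*B)*o + 0 = (B*o)*o + 0 = B*o**2 + 0 = B*o**2)
u = -64 (u = -16*2**2 = -16*4 = -64)
sqrt(u + (-1 + 0)*4) = sqrt(-64 + (-1 + 0)*4) = sqrt(-64 - 1*4) = sqrt(-64 - 4) = sqrt(-68) = 2*I*sqrt(17)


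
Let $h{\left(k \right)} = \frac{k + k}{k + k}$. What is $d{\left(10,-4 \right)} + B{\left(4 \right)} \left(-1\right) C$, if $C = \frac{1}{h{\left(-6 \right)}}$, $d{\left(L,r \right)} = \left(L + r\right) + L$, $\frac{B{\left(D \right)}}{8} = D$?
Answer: $-16$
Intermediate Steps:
$B{\left(D \right)} = 8 D$
$h{\left(k \right)} = 1$ ($h{\left(k \right)} = \frac{2 k}{2 k} = 2 k \frac{1}{2 k} = 1$)
$d{\left(L,r \right)} = r + 2 L$
$C = 1$ ($C = 1^{-1} = 1$)
$d{\left(10,-4 \right)} + B{\left(4 \right)} \left(-1\right) C = \left(-4 + 2 \cdot 10\right) + 8 \cdot 4 \left(-1\right) 1 = \left(-4 + 20\right) + 32 \left(-1\right) 1 = 16 - 32 = -16$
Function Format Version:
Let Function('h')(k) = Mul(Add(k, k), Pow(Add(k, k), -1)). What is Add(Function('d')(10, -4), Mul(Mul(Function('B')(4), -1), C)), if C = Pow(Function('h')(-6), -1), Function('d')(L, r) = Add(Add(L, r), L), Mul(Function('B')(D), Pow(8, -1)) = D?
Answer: -16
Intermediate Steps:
Function('B')(D) = Mul(8, D)
Function('h')(k) = 1 (Function('h')(k) = Mul(Mul(2, k), Pow(Mul(2, k), -1)) = Mul(Mul(2, k), Mul(Rational(1, 2), Pow(k, -1))) = 1)
Function('d')(L, r) = Add(r, Mul(2, L))
C = 1 (C = Pow(1, -1) = 1)
Add(Function('d')(10, -4), Mul(Mul(Function('B')(4), -1), C)) = Add(Add(-4, Mul(2, 10)), Mul(Mul(Mul(8, 4), -1), 1)) = Add(Add(-4, 20), Mul(Mul(32, -1), 1)) = Add(16, Mul(-32, 1)) = Add(16, -32) = -16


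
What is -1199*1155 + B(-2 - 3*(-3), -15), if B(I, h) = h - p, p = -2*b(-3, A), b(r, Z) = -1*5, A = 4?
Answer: -1384870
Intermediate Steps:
b(r, Z) = -5
p = 10 (p = -2*(-5) = 10)
B(I, h) = -10 + h (B(I, h) = h - 1*10 = h - 10 = -10 + h)
-1199*1155 + B(-2 - 3*(-3), -15) = -1199*1155 + (-10 - 15) = -1384845 - 25 = -1384870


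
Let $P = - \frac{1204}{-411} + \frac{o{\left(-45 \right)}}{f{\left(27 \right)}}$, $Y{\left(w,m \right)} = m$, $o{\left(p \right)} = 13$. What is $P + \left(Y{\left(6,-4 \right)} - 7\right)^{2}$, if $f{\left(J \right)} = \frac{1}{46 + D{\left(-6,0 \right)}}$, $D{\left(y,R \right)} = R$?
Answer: $\frac{296713}{411} \approx 721.93$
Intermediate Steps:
$f{\left(J \right)} = \frac{1}{46}$ ($f{\left(J \right)} = \frac{1}{46 + 0} = \frac{1}{46}$)
$P = \frac{246982}{411}$ ($P = - \frac{1204}{-411} + 13 \frac{1}{\frac{1}{46}} = \left(-1204\right) \left(- \frac{1}{411}\right) + 13 \cdot 46 = \frac{1204}{411} + 598 = \frac{246982}{411} \approx 600.93$)
$P + \left(Y{\left(6,-4 \right)} - 7\right)^{2} = \frac{246982}{411} + \left(-4 - 7\right)^{2} = \frac{246982}{411} + \left(-11\right)^{2} = \frac{246982}{411} + 121 = \frac{296713}{411}$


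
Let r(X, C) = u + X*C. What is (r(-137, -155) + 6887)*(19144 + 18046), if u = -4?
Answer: 1045708420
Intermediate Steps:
r(X, C) = -4 + C*X (r(X, C) = -4 + X*C = -4 + C*X)
(r(-137, -155) + 6887)*(19144 + 18046) = ((-4 - 155*(-137)) + 6887)*(19144 + 18046) = ((-4 + 21235) + 6887)*37190 = (21231 + 6887)*37190 = 28118*37190 = 1045708420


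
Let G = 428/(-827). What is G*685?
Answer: -293180/827 ≈ -354.51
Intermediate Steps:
G = -428/827 (G = 428*(-1/827) = -428/827 ≈ -0.51753)
G*685 = -428/827*685 = -293180/827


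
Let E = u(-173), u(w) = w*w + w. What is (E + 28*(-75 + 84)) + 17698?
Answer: 47706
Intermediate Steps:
u(w) = w + w² (u(w) = w² + w = w + w²)
E = 29756 (E = -173*(1 - 173) = -173*(-172) = 29756)
(E + 28*(-75 + 84)) + 17698 = (29756 + 28*(-75 + 84)) + 17698 = (29756 + 28*9) + 17698 = (29756 + 252) + 17698 = 30008 + 17698 = 47706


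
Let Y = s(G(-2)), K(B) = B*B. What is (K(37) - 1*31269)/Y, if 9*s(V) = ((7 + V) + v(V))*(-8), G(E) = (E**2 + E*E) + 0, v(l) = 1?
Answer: 67275/32 ≈ 2102.3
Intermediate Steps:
K(B) = B**2
G(E) = 2*E**2 (G(E) = (E**2 + E**2) + 0 = 2*E**2 + 0 = 2*E**2)
s(V) = -64/9 - 8*V/9 (s(V) = (((7 + V) + 1)*(-8))/9 = ((8 + V)*(-8))/9 = (-64 - 8*V)/9 = -64/9 - 8*V/9)
Y = -128/9 (Y = -64/9 - 16*(-2)**2/9 = -64/9 - 16*4/9 = -64/9 - 8/9*8 = -64/9 - 64/9 = -128/9 ≈ -14.222)
(K(37) - 1*31269)/Y = (37**2 - 1*31269)/(-128/9) = (1369 - 31269)*(-9/128) = -29900*(-9/128) = 67275/32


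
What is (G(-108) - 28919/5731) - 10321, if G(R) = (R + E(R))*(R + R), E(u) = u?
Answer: 18927906/521 ≈ 36330.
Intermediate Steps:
G(R) = 4*R² (G(R) = (R + R)*(R + R) = (2*R)*(2*R) = 4*R²)
(G(-108) - 28919/5731) - 10321 = (4*(-108)² - 28919/5731) - 10321 = (4*11664 - 28919*1/5731) - 10321 = (46656 - 2629/521) - 10321 = 24305147/521 - 10321 = 18927906/521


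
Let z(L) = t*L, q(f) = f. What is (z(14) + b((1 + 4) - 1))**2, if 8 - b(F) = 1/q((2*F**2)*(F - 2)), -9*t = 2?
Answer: 7879249/331776 ≈ 23.749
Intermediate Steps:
t = -2/9 (t = -1/9*2 = -2/9 ≈ -0.22222)
b(F) = 8 - 1/(2*F**2*(-2 + F)) (b(F) = 8 - 1/((2*F**2)*(F - 2)) = 8 - 1/((2*F**2)*(-2 + F)) = 8 - 1/(2*F**2*(-2 + F)))
z(L) = -2*L/9
(z(14) + b((1 + 4) - 1))**2 = (-2/9*14 + (-1 - 32*((1 + 4) - 1)**2 + 16*((1 + 4) - 1)**3)/(2*((1 + 4) - 1)**2*(-2 + ((1 + 4) - 1))))**2 = (-28/9 + (-1 - 32*(5 - 1)**2 + 16*(5 - 1)**3)/(2*(5 - 1)**2*(-2 + (5 - 1))))**2 = (-28/9 + (1/2)*(-1 - 32*4**2 + 16*4**3)/(4**2*(-2 + 4)))**2 = (-28/9 + (1/2)*(1/16)*(-1 - 32*16 + 16*64)/2)**2 = (-28/9 + (1/2)*(1/16)*(1/2)*(-1 - 512 + 1024))**2 = (-28/9 + (1/2)*(1/16)*(1/2)*511)**2 = (-28/9 + 511/64)**2 = (2807/576)**2 = 7879249/331776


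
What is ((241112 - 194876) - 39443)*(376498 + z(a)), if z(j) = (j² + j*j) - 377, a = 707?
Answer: 9345938467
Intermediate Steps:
z(j) = -377 + 2*j² (z(j) = (j² + j²) - 377 = 2*j² - 377 = -377 + 2*j²)
((241112 - 194876) - 39443)*(376498 + z(a)) = ((241112 - 194876) - 39443)*(376498 + (-377 + 2*707²)) = (46236 - 39443)*(376498 + (-377 + 2*499849)) = 6793*(376498 + (-377 + 999698)) = 6793*(376498 + 999321) = 6793*1375819 = 9345938467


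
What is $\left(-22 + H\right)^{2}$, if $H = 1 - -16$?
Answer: $25$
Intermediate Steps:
$H = 17$ ($H = 1 + 16 = 17$)
$\left(-22 + H\right)^{2} = \left(-22 + 17\right)^{2} = \left(-5\right)^{2} = 25$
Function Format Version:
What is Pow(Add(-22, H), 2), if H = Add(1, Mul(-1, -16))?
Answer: 25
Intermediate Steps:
H = 17 (H = Add(1, 16) = 17)
Pow(Add(-22, H), 2) = Pow(Add(-22, 17), 2) = Pow(-5, 2) = 25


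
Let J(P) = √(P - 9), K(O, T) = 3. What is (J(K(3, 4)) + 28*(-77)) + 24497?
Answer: 22341 + I*√6 ≈ 22341.0 + 2.4495*I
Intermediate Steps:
J(P) = √(-9 + P)
(J(K(3, 4)) + 28*(-77)) + 24497 = (√(-9 + 3) + 28*(-77)) + 24497 = (√(-6) - 2156) + 24497 = (I*√6 - 2156) + 24497 = (-2156 + I*√6) + 24497 = 22341 + I*√6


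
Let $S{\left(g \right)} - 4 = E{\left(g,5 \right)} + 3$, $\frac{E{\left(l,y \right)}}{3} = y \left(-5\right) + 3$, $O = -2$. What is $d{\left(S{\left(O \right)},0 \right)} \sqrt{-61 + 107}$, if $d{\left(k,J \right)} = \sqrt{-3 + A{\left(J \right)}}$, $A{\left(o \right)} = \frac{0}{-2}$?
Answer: $i \sqrt{138} \approx 11.747 i$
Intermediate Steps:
$A{\left(o \right)} = 0$ ($A{\left(o \right)} = 0 \left(- \frac{1}{2}\right) = 0$)
$E{\left(l,y \right)} = 9 - 15 y$ ($E{\left(l,y \right)} = 3 \left(y \left(-5\right) + 3\right) = 3 \left(- 5 y + 3\right) = 3 \left(3 - 5 y\right) = 9 - 15 y$)
$S{\left(g \right)} = -59$ ($S{\left(g \right)} = 4 + \left(\left(9 - 75\right) + 3\right) = 4 + \left(-66 + 3\right) = 4 - 63 = -59$)
$d{\left(k,J \right)} = i \sqrt{3}$ ($d{\left(k,J \right)} = \sqrt{-3 + 0} = \sqrt{-3} = i \sqrt{3}$)
$d{\left(S{\left(O \right)},0 \right)} \sqrt{-61 + 107} = i \sqrt{3} \sqrt{-61 + 107} = i \sqrt{3} \sqrt{46} = i \sqrt{138}$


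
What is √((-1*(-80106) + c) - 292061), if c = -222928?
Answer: I*√434883 ≈ 659.46*I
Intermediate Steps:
√((-1*(-80106) + c) - 292061) = √((-1*(-80106) - 222928) - 292061) = √((80106 - 222928) - 292061) = √(-142822 - 292061) = √(-434883) = I*√434883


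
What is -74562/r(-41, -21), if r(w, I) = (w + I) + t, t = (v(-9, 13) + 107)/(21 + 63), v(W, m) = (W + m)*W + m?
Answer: 74562/61 ≈ 1222.3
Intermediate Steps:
v(W, m) = m + W*(W + m) (v(W, m) = W*(W + m) + m = m + W*(W + m))
t = 1 (t = ((13 + (-9)² - 9*13) + 107)/(21 + 63) = ((13 + 81 - 117) + 107)/84 = (-23 + 107)*(1/84) = 84*(1/84) = 1)
r(w, I) = 1 + I + w (r(w, I) = (w + I) + 1 = (I + w) + 1 = 1 + I + w)
-74562/r(-41, -21) = -74562/(1 - 21 - 41) = -74562/(-61) = -74562*(-1/61) = 74562/61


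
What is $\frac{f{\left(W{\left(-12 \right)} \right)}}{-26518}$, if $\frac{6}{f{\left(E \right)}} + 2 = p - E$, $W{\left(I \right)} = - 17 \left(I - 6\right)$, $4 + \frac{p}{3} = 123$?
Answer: $- \frac{3}{649691} \approx -4.6176 \cdot 10^{-6}$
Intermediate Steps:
$p = 357$ ($p = -12 + 3 \cdot 123 = -12 + 369 = 357$)
$W{\left(I \right)} = 102 - 17 I$ ($W{\left(I \right)} = - 17 \left(-6 + I\right) = 102 - 17 I$)
$f{\left(E \right)} = \frac{6}{355 - E}$ ($f{\left(E \right)} = \frac{6}{-2 - \left(-357 + E\right)} = \frac{6}{355 - E}$)
$\frac{f{\left(W{\left(-12 \right)} \right)}}{-26518} = \frac{\left(-6\right) \frac{1}{-355 + \left(102 - -204\right)}}{-26518} = - \frac{6}{-355 + \left(102 + 204\right)} \left(- \frac{1}{26518}\right) = - \frac{6}{-355 + 306} \left(- \frac{1}{26518}\right) = - \frac{6}{-49} \left(- \frac{1}{26518}\right) = \left(-6\right) \left(- \frac{1}{49}\right) \left(- \frac{1}{26518}\right) = \frac{6}{49} \left(- \frac{1}{26518}\right) = - \frac{3}{649691}$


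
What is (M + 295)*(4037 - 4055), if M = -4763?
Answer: 80424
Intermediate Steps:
(M + 295)*(4037 - 4055) = (-4763 + 295)*(4037 - 4055) = -4468*(-18) = 80424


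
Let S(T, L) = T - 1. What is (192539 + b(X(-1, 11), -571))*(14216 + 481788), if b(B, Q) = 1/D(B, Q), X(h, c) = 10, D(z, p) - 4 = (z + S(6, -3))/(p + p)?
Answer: 434812586188836/4553 ≈ 9.5500e+10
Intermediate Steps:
S(T, L) = -1 + T
D(z, p) = 4 + (5 + z)/(2*p) (D(z, p) = 4 + (z + (-1 + 6))/(p + p) = 4 + (z + 5)/((2*p)) = 4 + (5 + z)*(1/(2*p)) = 4 + (5 + z)/(2*p))
b(B, Q) = 2*Q/(5 + B + 8*Q) (b(B, Q) = 1/((5 + B + 8*Q)/(2*Q)) = 2*Q/(5 + B + 8*Q))
(192539 + b(X(-1, 11), -571))*(14216 + 481788) = (192539 + 2*(-571)/(5 + 10 + 8*(-571)))*(14216 + 481788) = (192539 + 2*(-571)/(5 + 10 - 4568))*496004 = (192539 + 2*(-571)/(-4553))*496004 = (192539 + 2*(-571)*(-1/4553))*496004 = (192539 + 1142/4553)*496004 = (876631209/4553)*496004 = 434812586188836/4553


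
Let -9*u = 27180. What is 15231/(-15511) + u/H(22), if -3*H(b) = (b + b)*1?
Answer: 34964874/170621 ≈ 204.93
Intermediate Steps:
u = -3020 (u = -1/9*27180 = -3020)
H(b) = -2*b/3 (H(b) = -(b + b)/3 = -2*b/3)
15231/(-15511) + u/H(22) = 15231/(-15511) - 3020/((-2/3*22)) = 15231*(-1/15511) - 3020/(-44/3) = -15231/15511 - 3020*(-3/44) = -15231/15511 + 2265/11 = 34964874/170621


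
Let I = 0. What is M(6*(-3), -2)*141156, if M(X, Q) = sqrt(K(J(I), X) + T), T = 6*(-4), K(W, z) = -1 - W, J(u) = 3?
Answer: 282312*I*sqrt(7) ≈ 7.4693e+5*I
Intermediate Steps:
T = -24
M(X, Q) = 2*I*sqrt(7) (M(X, Q) = sqrt((-1 - 1*3) - 24) = sqrt((-1 - 3) - 24) = sqrt(-4 - 24) = sqrt(-28) = 2*I*sqrt(7))
M(6*(-3), -2)*141156 = (2*I*sqrt(7))*141156 = 282312*I*sqrt(7)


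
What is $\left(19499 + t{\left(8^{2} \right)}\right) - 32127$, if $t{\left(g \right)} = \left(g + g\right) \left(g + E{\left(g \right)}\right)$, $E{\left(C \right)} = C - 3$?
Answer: $3372$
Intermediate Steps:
$E{\left(C \right)} = -3 + C$ ($E{\left(C \right)} = C - 3 = -3 + C$)
$t{\left(g \right)} = 2 g \left(-3 + 2 g\right)$ ($t{\left(g \right)} = \left(g + g\right) \left(g + \left(-3 + g\right)\right) = 2 g \left(-3 + 2 g\right)$)
$\left(19499 + t{\left(8^{2} \right)}\right) - 32127 = \left(19499 + 2 \cdot 8^{2} \left(-3 + 2 \cdot 8^{2}\right)\right) - 32127 = \left(19499 + 2 \cdot 64 \left(-3 + 2 \cdot 64\right)\right) - 32127 = \left(19499 + 2 \cdot 64 \left(-3 + 128\right)\right) - 32127 = \left(19499 + 2 \cdot 64 \cdot 125\right) - 32127 = \left(19499 + 16000\right) - 32127 = 35499 - 32127 = 3372$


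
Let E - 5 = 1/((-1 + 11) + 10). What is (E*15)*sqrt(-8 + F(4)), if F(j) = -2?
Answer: 303*I*sqrt(10)/4 ≈ 239.54*I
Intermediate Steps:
E = 101/20 (E = 5 + 1/((-1 + 11) + 10) = 5 + 1/(10 + 10) = 5 + 1/20 = 101/20 ≈ 5.0500)
(E*15)*sqrt(-8 + F(4)) = ((101/20)*15)*sqrt(-8 - 2) = 303*sqrt(-10)/4 = 303*(I*sqrt(10))/4 = 303*I*sqrt(10)/4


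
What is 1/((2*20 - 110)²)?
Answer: 1/4900 ≈ 0.00020408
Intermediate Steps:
1/((2*20 - 110)²) = 1/((40 - 110)²) = 1/((-70)²) = 1/4900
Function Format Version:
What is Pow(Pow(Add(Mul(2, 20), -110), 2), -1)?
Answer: Rational(1, 4900) ≈ 0.00020408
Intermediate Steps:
Pow(Pow(Add(Mul(2, 20), -110), 2), -1) = Pow(Pow(Add(40, -110), 2), -1) = Pow(Pow(-70, 2), -1) = Pow(4900, -1) = Rational(1, 4900)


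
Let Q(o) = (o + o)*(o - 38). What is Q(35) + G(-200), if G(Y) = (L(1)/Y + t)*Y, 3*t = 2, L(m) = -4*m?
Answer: -1042/3 ≈ -347.33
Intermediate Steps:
t = ⅔ (t = (⅓)*2 = ⅔ ≈ 0.66667)
G(Y) = Y*(⅔ - 4/Y) (G(Y) = ((-4*1)/Y + ⅔)*Y = (-4/Y + ⅔)*Y = (⅔ - 4/Y)*Y = Y*(⅔ - 4/Y))
Q(o) = 2*o*(-38 + o) (Q(o) = (2*o)*(-38 + o) = 2*o*(-38 + o))
Q(35) + G(-200) = 2*35*(-38 + 35) + (-4 + (⅔)*(-200)) = 2*35*(-3) + (-4 - 400/3) = -210 - 412/3 = -1042/3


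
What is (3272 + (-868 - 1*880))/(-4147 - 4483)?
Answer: -762/4315 ≈ -0.17659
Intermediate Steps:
(3272 + (-868 - 1*880))/(-4147 - 4483) = (3272 + (-868 - 880))/(-8630) = (3272 - 1748)*(-1/8630) = 1524*(-1/8630) = -762/4315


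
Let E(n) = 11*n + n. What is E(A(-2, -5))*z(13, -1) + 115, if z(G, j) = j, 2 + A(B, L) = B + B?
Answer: 187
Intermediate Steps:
A(B, L) = -2 + 2*B (A(B, L) = -2 + (B + B) = -2 + 2*B)
E(n) = 12*n
E(A(-2, -5))*z(13, -1) + 115 = (12*(-2 + 2*(-2)))*(-1) + 115 = (12*(-2 - 4))*(-1) + 115 = (12*(-6))*(-1) + 115 = -72*(-1) + 115 = 72 + 115 = 187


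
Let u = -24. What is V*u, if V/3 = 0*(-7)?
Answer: 0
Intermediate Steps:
V = 0 (V = 3*(0*(-7)) = 3*0 = 0)
V*u = 0*(-24) = 0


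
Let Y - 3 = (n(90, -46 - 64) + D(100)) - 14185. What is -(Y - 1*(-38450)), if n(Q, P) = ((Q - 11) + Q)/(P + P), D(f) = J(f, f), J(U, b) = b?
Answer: -5360791/220 ≈ -24367.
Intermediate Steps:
D(f) = f
n(Q, P) = (-11 + 2*Q)/(2*P) (n(Q, P) = ((-11 + Q) + Q)/((2*P)) = (-11 + 2*Q)*(1/(2*P)) = (-11 + 2*Q)/(2*P))
Y = -3098209/220 (Y = 3 + (((-11/2 + 90)/(-46 - 64) + 100) - 14185) = 3 + (((169/2)/(-110) + 100) - 14185) = 3 + ((-1/110*169/2 + 100) - 14185) = 3 + ((-169/220 + 100) - 14185) = 3 + (21831/220 - 14185) = 3 - 3098869/220 = -3098209/220 ≈ -14083.)
-(Y - 1*(-38450)) = -(-3098209/220 - 1*(-38450)) = -(-3098209/220 + 38450) = -1*5360791/220 = -5360791/220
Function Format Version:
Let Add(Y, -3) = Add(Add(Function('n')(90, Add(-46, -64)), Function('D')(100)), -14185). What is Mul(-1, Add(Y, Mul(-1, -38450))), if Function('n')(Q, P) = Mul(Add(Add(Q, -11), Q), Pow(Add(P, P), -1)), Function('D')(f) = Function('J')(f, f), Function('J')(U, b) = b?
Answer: Rational(-5360791, 220) ≈ -24367.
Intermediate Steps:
Function('D')(f) = f
Function('n')(Q, P) = Mul(Rational(1, 2), Pow(P, -1), Add(-11, Mul(2, Q))) (Function('n')(Q, P) = Mul(Add(Add(-11, Q), Q), Pow(Mul(2, P), -1)) = Mul(Add(-11, Mul(2, Q)), Mul(Rational(1, 2), Pow(P, -1))) = Mul(Rational(1, 2), Pow(P, -1), Add(-11, Mul(2, Q))))
Y = Rational(-3098209, 220) (Y = Add(3, Add(Add(Mul(Pow(Add(-46, -64), -1), Add(Rational(-11, 2), 90)), 100), -14185)) = Add(3, Add(Add(Mul(Pow(-110, -1), Rational(169, 2)), 100), -14185)) = Add(3, Add(Add(Mul(Rational(-1, 110), Rational(169, 2)), 100), -14185)) = Add(3, Add(Add(Rational(-169, 220), 100), -14185)) = Add(3, Add(Rational(21831, 220), -14185)) = Add(3, Rational(-3098869, 220)) = Rational(-3098209, 220) ≈ -14083.)
Mul(-1, Add(Y, Mul(-1, -38450))) = Mul(-1, Add(Rational(-3098209, 220), Mul(-1, -38450))) = Mul(-1, Add(Rational(-3098209, 220), 38450)) = Mul(-1, Rational(5360791, 220)) = Rational(-5360791, 220)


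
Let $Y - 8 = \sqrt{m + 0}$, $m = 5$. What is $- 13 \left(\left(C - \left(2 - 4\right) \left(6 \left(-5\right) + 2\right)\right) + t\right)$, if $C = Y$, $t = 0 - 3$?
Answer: $663 - 13 \sqrt{5} \approx 633.93$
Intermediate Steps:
$t = -3$ ($t = 0 - 3 = -3$)
$Y = 8 + \sqrt{5}$ ($Y = 8 + \sqrt{5 + 0} = 8 + \sqrt{5} \approx 10.236$)
$C = 8 + \sqrt{5} \approx 10.236$
$- 13 \left(\left(C - \left(2 - 4\right) \left(6 \left(-5\right) + 2\right)\right) + t\right) = - 13 \left(\left(\left(8 + \sqrt{5}\right) - \left(2 - 4\right) \left(6 \left(-5\right) + 2\right)\right) - 3\right) = - 13 \left(\left(\left(8 + \sqrt{5}\right) - - 2 \left(-30 + 2\right)\right) - 3\right) = - 13 \left(\left(\left(8 + \sqrt{5}\right) - \left(-2\right) \left(-28\right)\right) - 3\right) = - 13 \left(\left(\left(8 + \sqrt{5}\right) - 56\right) - 3\right) = - 13 \left(\left(-48 + \sqrt{5}\right) - 3\right) = - 13 \left(-51 + \sqrt{5}\right) = 663 - 13 \sqrt{5}$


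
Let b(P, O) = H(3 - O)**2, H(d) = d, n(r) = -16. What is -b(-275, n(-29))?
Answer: -361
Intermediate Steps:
b(P, O) = (3 - O)**2
-b(-275, n(-29)) = -(-3 - 16)**2 = -1*(-19)**2 = -1*361 = -361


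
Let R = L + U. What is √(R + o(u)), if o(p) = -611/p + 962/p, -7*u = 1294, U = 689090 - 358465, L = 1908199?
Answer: √3748764323906/1294 ≈ 1496.3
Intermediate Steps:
U = 330625
u = -1294/7 (u = -⅐*1294 = -1294/7 ≈ -184.86)
o(p) = 351/p
R = 2238824 (R = 1908199 + 330625 = 2238824)
√(R + o(u)) = √(2238824 + 351/(-1294/7)) = √(2238824 + 351*(-7/1294)) = √(2238824 - 2457/1294) = √(2897035799/1294) = √3748764323906/1294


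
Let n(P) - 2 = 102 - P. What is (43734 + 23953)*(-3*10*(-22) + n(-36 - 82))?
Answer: 59699934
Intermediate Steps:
n(P) = 104 - P (n(P) = 2 + (102 - P) = 104 - P)
(43734 + 23953)*(-3*10*(-22) + n(-36 - 82)) = (43734 + 23953)*(-3*10*(-22) + (104 - (-36 - 82))) = 67687*(-30*(-22) + (104 - 1*(-118))) = 67687*(660 + (104 + 118)) = 67687*(660 + 222) = 67687*882 = 59699934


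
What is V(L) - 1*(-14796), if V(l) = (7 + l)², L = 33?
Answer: 16396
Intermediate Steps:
V(L) - 1*(-14796) = (7 + 33)² - 1*(-14796) = 40² + 14796 = 1600 + 14796 = 16396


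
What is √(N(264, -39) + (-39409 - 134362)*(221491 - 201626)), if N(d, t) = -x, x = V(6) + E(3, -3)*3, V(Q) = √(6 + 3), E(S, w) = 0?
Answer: 49*I*√1437718 ≈ 58753.0*I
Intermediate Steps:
V(Q) = 3 (V(Q) = √9 = 3)
x = 3 (x = 3 + 0*3 = 3 + 0 = 3)
N(d, t) = -3 (N(d, t) = -1*3 = -3)
√(N(264, -39) + (-39409 - 134362)*(221491 - 201626)) = √(-3 + (-39409 - 134362)*(221491 - 201626)) = √(-3 - 173771*19865) = √(-3 - 3451960915) = √(-3451960918) = 49*I*√1437718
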